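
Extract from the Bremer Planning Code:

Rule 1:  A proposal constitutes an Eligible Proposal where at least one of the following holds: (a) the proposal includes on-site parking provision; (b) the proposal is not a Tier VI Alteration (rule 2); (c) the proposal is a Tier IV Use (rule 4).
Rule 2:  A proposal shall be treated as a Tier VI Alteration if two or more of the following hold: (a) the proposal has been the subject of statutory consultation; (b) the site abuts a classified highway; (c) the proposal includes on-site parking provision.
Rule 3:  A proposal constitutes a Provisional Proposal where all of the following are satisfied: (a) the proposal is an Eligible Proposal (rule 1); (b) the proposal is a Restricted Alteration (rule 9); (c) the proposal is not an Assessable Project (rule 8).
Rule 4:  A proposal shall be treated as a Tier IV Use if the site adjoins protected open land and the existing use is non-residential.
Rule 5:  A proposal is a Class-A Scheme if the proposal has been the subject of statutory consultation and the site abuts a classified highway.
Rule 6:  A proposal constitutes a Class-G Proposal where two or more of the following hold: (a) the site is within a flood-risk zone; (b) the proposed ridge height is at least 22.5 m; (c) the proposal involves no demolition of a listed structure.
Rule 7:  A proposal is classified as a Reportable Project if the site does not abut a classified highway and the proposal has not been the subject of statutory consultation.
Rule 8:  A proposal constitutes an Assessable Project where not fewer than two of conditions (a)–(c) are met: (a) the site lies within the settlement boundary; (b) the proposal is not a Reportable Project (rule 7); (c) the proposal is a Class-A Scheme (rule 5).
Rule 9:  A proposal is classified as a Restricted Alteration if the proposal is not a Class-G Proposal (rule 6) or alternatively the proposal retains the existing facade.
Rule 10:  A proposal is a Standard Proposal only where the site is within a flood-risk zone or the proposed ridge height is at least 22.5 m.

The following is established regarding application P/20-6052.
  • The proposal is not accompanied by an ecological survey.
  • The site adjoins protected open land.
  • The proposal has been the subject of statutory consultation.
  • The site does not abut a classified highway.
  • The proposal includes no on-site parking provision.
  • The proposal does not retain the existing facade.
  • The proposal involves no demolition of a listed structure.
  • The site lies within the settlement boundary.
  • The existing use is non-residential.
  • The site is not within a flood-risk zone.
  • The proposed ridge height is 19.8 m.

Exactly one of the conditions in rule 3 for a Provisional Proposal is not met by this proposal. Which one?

Assessable Project

rule 2 — Tier VI Alteration: the proposal has been the subject of statutory consultation? yes; the site abuts a classified highway? no; the proposal includes on-site parking provision? no — 1 of 3 hold (need ≥2) → not satisfied.
rule 4 — Tier IV Use: [the site adjoins protected open land? yes] AND [the existing use is non-residential? yes] → satisfied.
rule 1 — Eligible Proposal: [the proposal includes on-site parking provision? no] OR [not a Tier VI Alteration (rule 2)? yes] OR [Tier IV Use (rule 4)? yes] → satisfied.
rule 6 — Class-G Proposal: the site is within a flood-risk zone? no; proposed ridge height: 19.8 m ≥ 22.5 m? no; the proposal involves no demolition of a listed structure? yes — 1 of 3 hold (need ≥2) → not satisfied.
rule 9 — Restricted Alteration: [not a Class-G Proposal (rule 6)? yes] OR [the proposal retains the existing facade? no] → satisfied.
rule 7 — Reportable Project: [the site does not abut a classified highway? yes] AND [the proposal has not been the subject of statutory consultation? no] → not satisfied.
rule 5 — Class-A Scheme: [the proposal has been the subject of statutory consultation? yes] AND [the site abuts a classified highway? no] → not satisfied.
rule 8 — Assessable Project: the site lies within the settlement boundary? yes; not a Reportable Project (rule 7)? yes; Class-A Scheme (rule 5)? no — 2 of 3 hold (need ≥2) → satisfied.
rule 3 — Provisional Proposal: [Eligible Proposal (rule 1)? yes] AND [Restricted Alteration (rule 9)? yes] AND [not an Assessable Project (rule 8)? no] → not satisfied.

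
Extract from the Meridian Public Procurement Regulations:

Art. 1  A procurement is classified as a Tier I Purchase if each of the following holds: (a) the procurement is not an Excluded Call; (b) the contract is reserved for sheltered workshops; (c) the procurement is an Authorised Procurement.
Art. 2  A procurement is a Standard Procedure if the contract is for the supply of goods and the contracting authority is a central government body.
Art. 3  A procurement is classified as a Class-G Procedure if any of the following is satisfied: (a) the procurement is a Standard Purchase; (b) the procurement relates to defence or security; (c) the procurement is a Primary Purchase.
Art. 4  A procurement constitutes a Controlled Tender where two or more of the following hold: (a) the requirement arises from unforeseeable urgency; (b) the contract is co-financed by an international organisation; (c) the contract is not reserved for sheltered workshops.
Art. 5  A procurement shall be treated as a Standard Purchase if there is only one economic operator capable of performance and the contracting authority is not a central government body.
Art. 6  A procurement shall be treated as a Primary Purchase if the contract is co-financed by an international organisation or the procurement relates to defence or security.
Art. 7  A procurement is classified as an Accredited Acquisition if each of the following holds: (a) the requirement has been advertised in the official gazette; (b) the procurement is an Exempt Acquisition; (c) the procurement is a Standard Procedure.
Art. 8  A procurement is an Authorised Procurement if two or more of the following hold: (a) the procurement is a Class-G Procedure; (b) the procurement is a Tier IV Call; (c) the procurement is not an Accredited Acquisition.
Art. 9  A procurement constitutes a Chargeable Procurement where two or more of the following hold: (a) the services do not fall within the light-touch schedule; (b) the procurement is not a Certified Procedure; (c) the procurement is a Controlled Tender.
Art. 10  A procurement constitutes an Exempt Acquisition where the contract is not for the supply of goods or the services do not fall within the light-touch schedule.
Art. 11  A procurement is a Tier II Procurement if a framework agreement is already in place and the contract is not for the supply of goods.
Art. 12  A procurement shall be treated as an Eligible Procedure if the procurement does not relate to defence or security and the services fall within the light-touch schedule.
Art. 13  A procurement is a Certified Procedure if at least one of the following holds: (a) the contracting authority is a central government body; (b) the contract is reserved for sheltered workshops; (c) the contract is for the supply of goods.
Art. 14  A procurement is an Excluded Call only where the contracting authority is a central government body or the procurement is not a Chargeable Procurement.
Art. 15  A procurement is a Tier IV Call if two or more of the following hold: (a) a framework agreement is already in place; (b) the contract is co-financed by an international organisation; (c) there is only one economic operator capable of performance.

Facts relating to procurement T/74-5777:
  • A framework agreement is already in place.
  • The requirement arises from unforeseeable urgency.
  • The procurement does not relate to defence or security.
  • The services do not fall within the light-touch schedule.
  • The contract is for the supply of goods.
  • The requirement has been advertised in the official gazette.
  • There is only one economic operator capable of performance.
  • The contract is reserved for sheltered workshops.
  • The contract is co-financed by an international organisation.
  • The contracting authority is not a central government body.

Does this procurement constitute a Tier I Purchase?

article 13 — Certified Procedure: [the contracting authority is a central government body? no] OR [the contract is reserved for sheltered workshops? yes] OR [the contract is for the supply of goods? yes] → satisfied.
article 4 — Controlled Tender: the requirement arises from unforeseeable urgency? yes; the contract is co-financed by an international organisation? yes; the contract is not reserved for sheltered workshops? no — 2 of 3 hold (need ≥2) → satisfied.
article 9 — Chargeable Procurement: the services do not fall within the light-touch schedule? yes; not a Certified Procedure (article 13)? no; Controlled Tender (article 4)? yes — 2 of 3 hold (need ≥2) → satisfied.
article 14 — Excluded Call: [the contracting authority is a central government body? no] OR [not a Chargeable Procurement (article 9)? no] → not satisfied.
article 5 — Standard Purchase: [there is only one economic operator capable of performance? yes] AND [the contracting authority is not a central government body? yes] → satisfied.
article 6 — Primary Purchase: [the contract is co-financed by an international organisation? yes] OR [the procurement relates to defence or security? no] → satisfied.
article 3 — Class-G Procedure: [Standard Purchase (article 5)? yes] OR [the procurement relates to defence or security? no] OR [Primary Purchase (article 6)? yes] → satisfied.
article 15 — Tier IV Call: a framework agreement is already in place? yes; the contract is co-financed by an international organisation? yes; there is only one economic operator capable of performance? yes — 3 of 3 hold (need ≥2) → satisfied.
article 10 — Exempt Acquisition: [the contract is not for the supply of goods? no] OR [the services do not fall within the light-touch schedule? yes] → satisfied.
article 2 — Standard Procedure: [the contract is for the supply of goods? yes] AND [the contracting authority is a central government body? no] → not satisfied.
article 7 — Accredited Acquisition: [the requirement has been advertised in the official gazette? yes] AND [Exempt Acquisition (article 10)? yes] AND [Standard Procedure (article 2)? no] → not satisfied.
article 8 — Authorised Procurement: Class-G Procedure (article 3)? yes; Tier IV Call (article 15)? yes; not an Accredited Acquisition (article 7)? yes — 3 of 3 hold (need ≥2) → satisfied.
article 1 — Tier I Purchase: [not an Excluded Call (article 14)? yes] AND [the contract is reserved for sheltered workshops? yes] AND [Authorised Procurement (article 8)? yes] → satisfied.

Yes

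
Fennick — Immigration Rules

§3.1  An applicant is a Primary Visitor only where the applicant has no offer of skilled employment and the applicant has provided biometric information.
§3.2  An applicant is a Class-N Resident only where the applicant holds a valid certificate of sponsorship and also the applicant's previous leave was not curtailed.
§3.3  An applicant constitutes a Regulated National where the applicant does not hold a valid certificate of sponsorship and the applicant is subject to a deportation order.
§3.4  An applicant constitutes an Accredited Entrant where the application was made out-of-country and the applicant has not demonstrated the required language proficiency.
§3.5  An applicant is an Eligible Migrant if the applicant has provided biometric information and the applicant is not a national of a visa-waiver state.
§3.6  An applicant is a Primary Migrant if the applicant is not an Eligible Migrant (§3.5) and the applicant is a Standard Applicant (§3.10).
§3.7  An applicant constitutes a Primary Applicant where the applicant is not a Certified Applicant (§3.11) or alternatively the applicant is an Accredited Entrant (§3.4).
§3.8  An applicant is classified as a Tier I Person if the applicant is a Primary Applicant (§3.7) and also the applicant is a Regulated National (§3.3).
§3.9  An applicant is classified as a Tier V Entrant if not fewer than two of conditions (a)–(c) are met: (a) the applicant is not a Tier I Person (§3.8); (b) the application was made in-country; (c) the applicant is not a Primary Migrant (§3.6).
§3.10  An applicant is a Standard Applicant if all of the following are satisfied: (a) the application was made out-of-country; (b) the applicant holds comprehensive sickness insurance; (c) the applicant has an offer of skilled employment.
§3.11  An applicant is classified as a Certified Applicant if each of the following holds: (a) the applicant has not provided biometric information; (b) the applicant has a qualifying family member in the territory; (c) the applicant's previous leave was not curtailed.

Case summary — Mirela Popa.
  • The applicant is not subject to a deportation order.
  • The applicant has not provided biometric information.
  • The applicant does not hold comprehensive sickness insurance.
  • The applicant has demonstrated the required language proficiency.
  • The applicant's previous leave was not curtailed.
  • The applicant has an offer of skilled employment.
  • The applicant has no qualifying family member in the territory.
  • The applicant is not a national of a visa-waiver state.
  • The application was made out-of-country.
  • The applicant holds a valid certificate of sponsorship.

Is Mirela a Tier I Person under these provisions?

No

§3.11 — Certified Applicant: [the applicant has not provided biometric information? yes] AND [the applicant has a qualifying family member in the territory? no] AND [the applicant's previous leave was not curtailed? yes] → not satisfied.
§3.4 — Accredited Entrant: [the application was made out-of-country? yes] AND [the applicant has not demonstrated the required language proficiency? no] → not satisfied.
§3.7 — Primary Applicant: [not a Certified Applicant (§3.11)? yes] OR [Accredited Entrant (§3.4)? no] → satisfied.
§3.3 — Regulated National: [the applicant does not hold a valid certificate of sponsorship? no] AND [the applicant is subject to a deportation order? no] → not satisfied.
§3.8 — Tier I Person: [Primary Applicant (§3.7)? yes] AND [Regulated National (§3.3)? no] → not satisfied.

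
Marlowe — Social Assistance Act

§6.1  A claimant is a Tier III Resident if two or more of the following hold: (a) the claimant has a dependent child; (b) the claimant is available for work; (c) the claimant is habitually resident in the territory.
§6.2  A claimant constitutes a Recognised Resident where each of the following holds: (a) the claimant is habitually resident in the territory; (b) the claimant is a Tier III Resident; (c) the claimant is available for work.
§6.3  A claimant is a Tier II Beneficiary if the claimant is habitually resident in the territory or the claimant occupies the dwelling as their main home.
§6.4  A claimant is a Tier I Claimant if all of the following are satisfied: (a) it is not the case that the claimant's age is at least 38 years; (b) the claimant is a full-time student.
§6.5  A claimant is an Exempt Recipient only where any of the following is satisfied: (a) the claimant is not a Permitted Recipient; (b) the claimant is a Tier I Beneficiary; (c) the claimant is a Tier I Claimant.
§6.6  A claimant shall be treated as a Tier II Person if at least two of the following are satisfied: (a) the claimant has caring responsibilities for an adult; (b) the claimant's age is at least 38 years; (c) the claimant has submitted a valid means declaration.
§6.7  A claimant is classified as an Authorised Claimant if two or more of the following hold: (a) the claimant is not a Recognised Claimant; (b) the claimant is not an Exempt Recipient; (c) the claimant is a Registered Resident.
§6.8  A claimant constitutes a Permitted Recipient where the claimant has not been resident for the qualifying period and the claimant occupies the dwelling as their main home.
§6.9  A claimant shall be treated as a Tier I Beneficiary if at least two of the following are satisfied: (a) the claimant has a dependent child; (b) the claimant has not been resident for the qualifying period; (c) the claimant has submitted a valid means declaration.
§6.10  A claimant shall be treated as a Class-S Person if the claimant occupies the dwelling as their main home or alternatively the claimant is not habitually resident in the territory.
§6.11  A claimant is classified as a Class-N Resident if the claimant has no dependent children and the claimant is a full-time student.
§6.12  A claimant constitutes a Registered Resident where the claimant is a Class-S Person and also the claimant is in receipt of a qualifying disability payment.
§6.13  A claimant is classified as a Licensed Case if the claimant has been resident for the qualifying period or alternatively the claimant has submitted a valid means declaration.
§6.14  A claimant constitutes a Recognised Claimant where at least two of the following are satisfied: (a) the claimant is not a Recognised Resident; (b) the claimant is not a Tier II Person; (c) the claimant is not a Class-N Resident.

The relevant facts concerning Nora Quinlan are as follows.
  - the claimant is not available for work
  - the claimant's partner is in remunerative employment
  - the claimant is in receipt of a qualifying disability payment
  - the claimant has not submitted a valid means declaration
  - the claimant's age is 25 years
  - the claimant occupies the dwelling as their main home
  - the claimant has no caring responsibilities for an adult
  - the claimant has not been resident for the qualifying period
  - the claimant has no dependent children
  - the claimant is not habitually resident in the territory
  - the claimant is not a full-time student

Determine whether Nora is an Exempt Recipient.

§6.8 — Permitted Recipient: [the claimant has not been resident for the qualifying period? yes] AND [the claimant occupies the dwelling as their main home? yes] → satisfied.
§6.9 — Tier I Beneficiary: the claimant has a dependent child? no; the claimant has not been resident for the qualifying period? yes; the claimant has submitted a valid means declaration? no — 1 of 3 hold (need ≥2) → not satisfied.
§6.4 — Tier I Claimant: [claimant's age: 25 years ≥ 38 years? no, so negated condition yes] AND [the claimant is a full-time student? no] → not satisfied.
§6.5 — Exempt Recipient: [not a Permitted Recipient (§6.8)? no] OR [Tier I Beneficiary (§6.9)? no] OR [Tier I Claimant (§6.4)? no] → not satisfied.

No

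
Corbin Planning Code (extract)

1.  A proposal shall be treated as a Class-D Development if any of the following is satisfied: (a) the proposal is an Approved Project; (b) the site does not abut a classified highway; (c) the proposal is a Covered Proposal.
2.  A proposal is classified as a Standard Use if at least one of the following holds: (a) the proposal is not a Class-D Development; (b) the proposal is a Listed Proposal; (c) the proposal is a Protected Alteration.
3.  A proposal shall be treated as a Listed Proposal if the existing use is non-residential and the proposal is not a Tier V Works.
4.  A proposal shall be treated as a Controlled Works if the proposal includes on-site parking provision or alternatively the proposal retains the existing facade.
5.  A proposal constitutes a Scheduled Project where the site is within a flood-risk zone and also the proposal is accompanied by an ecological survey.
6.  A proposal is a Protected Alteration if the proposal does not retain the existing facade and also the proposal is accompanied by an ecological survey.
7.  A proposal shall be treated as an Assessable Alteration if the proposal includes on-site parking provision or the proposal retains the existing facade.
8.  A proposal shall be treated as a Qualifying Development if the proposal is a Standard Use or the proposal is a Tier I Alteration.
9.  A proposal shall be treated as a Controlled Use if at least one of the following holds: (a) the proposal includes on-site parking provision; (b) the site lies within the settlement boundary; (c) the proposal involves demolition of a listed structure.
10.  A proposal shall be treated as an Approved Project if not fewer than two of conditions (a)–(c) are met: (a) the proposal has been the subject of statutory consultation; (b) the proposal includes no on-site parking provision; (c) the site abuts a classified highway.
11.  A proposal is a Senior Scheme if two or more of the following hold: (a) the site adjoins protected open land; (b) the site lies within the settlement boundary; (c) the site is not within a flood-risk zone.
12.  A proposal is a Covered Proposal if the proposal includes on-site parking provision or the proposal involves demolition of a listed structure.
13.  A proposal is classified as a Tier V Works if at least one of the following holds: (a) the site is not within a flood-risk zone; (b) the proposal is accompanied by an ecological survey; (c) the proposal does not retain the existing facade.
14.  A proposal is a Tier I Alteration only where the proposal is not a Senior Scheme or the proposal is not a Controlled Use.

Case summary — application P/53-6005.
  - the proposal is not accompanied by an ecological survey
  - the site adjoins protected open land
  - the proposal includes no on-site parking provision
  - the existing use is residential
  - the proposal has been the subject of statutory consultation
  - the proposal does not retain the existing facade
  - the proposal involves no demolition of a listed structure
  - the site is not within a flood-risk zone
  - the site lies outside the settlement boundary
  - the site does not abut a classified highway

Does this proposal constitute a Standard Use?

No

paragraph 10 — Approved Project: the proposal has been the subject of statutory consultation? yes; the proposal includes no on-site parking provision? yes; the site abuts a classified highway? no — 2 of 3 hold (need ≥2) → satisfied.
paragraph 12 — Covered Proposal: [the proposal includes on-site parking provision? no] OR [the proposal involves demolition of a listed structure? no] → not satisfied.
paragraph 1 — Class-D Development: [Approved Project (paragraph 10)? yes] OR [the site does not abut a classified highway? yes] OR [Covered Proposal (paragraph 12)? no] → satisfied.
paragraph 13 — Tier V Works: [the site is not within a flood-risk zone? yes] OR [the proposal is accompanied by an ecological survey? no] OR [the proposal does not retain the existing facade? yes] → satisfied.
paragraph 3 — Listed Proposal: [the existing use is non-residential? no] AND [not a Tier V Works (paragraph 13)? no] → not satisfied.
paragraph 6 — Protected Alteration: [the proposal does not retain the existing facade? yes] AND [the proposal is accompanied by an ecological survey? no] → not satisfied.
paragraph 2 — Standard Use: [not a Class-D Development (paragraph 1)? no] OR [Listed Proposal (paragraph 3)? no] OR [Protected Alteration (paragraph 6)? no] → not satisfied.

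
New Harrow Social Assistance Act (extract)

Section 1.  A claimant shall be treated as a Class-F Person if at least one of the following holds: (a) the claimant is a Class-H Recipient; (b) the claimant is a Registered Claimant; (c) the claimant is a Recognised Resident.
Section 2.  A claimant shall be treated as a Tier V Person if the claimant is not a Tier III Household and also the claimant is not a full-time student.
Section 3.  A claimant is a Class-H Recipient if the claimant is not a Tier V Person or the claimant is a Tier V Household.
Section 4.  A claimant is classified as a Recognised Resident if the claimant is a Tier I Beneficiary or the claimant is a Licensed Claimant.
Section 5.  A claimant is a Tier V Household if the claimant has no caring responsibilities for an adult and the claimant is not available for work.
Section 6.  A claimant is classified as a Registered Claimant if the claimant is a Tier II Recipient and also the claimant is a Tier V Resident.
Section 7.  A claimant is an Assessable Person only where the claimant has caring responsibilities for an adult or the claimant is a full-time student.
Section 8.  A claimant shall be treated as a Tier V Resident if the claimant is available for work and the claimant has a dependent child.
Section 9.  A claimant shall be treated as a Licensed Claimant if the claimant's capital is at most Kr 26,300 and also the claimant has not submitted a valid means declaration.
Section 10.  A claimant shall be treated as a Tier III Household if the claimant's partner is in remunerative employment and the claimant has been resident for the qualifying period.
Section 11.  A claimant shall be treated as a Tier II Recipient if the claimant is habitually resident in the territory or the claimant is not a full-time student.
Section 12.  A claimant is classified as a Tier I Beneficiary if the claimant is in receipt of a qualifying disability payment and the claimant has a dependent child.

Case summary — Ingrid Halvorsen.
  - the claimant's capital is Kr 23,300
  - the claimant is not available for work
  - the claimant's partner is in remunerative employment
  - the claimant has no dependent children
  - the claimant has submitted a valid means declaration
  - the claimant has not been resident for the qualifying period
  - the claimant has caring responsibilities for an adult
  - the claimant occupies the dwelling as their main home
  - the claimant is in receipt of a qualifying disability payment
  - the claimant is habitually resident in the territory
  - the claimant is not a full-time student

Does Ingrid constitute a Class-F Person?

section 10 — Tier III Household: [the claimant's partner is in remunerative employment? yes] AND [the claimant has been resident for the qualifying period? no] → not satisfied.
section 2 — Tier V Person: [not a Tier III Household (section 10)? yes] AND [the claimant is not a full-time student? yes] → satisfied.
section 5 — Tier V Household: [the claimant has no caring responsibilities for an adult? no] AND [the claimant is not available for work? yes] → not satisfied.
section 3 — Class-H Recipient: [not a Tier V Person (section 2)? no] OR [Tier V Household (section 5)? no] → not satisfied.
section 11 — Tier II Recipient: [the claimant is habitually resident in the territory? yes] OR [the claimant is not a full-time student? yes] → satisfied.
section 8 — Tier V Resident: [the claimant is available for work? no] AND [the claimant has a dependent child? no] → not satisfied.
section 6 — Registered Claimant: [Tier II Recipient (section 11)? yes] AND [Tier V Resident (section 8)? no] → not satisfied.
section 12 — Tier I Beneficiary: [the claimant is in receipt of a qualifying disability payment? yes] AND [the claimant has a dependent child? no] → not satisfied.
section 9 — Licensed Claimant: [claimant's capital: Kr 23,300 ≤ Kr 26,300? yes] AND [the claimant has not submitted a valid means declaration? no] → not satisfied.
section 4 — Recognised Resident: [Tier I Beneficiary (section 12)? no] OR [Licensed Claimant (section 9)? no] → not satisfied.
section 1 — Class-F Person: [Class-H Recipient (section 3)? no] OR [Registered Claimant (section 6)? no] OR [Recognised Resident (section 4)? no] → not satisfied.

No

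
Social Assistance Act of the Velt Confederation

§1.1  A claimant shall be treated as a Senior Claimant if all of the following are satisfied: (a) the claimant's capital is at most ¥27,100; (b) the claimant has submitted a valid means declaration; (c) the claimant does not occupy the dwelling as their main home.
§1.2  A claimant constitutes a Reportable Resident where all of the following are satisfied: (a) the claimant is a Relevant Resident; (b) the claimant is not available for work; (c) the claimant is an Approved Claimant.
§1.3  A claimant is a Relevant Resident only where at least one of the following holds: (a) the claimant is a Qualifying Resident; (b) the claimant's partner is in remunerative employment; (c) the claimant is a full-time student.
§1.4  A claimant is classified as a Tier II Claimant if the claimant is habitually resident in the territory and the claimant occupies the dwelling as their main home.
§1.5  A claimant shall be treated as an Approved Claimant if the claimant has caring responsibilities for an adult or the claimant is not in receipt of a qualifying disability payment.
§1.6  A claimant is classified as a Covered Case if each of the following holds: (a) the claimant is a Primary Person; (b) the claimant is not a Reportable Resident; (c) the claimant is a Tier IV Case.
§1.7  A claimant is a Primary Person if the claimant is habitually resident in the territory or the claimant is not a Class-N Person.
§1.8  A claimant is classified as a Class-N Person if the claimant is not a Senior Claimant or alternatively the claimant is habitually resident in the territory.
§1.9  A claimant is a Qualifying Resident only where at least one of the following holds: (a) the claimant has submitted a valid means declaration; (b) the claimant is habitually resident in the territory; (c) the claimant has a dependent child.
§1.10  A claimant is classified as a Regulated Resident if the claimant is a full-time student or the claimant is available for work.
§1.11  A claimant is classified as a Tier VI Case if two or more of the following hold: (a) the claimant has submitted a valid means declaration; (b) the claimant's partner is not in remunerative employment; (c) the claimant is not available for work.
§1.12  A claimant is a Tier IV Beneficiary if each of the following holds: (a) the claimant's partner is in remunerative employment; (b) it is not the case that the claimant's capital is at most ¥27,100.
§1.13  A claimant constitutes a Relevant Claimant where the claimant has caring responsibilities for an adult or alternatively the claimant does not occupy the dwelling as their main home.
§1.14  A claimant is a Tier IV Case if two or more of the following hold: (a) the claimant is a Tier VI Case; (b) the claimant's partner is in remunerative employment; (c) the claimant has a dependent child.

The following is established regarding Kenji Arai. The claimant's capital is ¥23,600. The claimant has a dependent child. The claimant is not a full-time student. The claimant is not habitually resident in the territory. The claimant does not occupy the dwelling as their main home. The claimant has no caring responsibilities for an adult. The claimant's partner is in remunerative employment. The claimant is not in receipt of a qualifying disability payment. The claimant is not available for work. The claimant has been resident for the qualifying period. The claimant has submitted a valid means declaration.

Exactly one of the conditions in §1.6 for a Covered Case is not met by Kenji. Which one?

§1.1 — Senior Claimant: [claimant's capital: ¥23,600 ≤ ¥27,100? yes] AND [the claimant has submitted a valid means declaration? yes] AND [the claimant does not occupy the dwelling as their main home? yes] → satisfied.
§1.8 — Class-N Person: [not a Senior Claimant (§1.1)? no] OR [the claimant is habitually resident in the territory? no] → not satisfied.
§1.7 — Primary Person: [the claimant is habitually resident in the territory? no] OR [not a Class-N Person (§1.8)? yes] → satisfied.
§1.9 — Qualifying Resident: [the claimant has submitted a valid means declaration? yes] OR [the claimant is habitually resident in the territory? no] OR [the claimant has a dependent child? yes] → satisfied.
§1.3 — Relevant Resident: [Qualifying Resident (§1.9)? yes] OR [the claimant's partner is in remunerative employment? yes] OR [the claimant is a full-time student? no] → satisfied.
§1.5 — Approved Claimant: [the claimant has caring responsibilities for an adult? no] OR [the claimant is not in receipt of a qualifying disability payment? yes] → satisfied.
§1.2 — Reportable Resident: [Relevant Resident (§1.3)? yes] AND [the claimant is not available for work? yes] AND [Approved Claimant (§1.5)? yes] → satisfied.
§1.11 — Tier VI Case: the claimant has submitted a valid means declaration? yes; the claimant's partner is not in remunerative employment? no; the claimant is not available for work? yes — 2 of 3 hold (need ≥2) → satisfied.
§1.14 — Tier IV Case: Tier VI Case (§1.11)? yes; the claimant's partner is in remunerative employment? yes; the claimant has a dependent child? yes — 3 of 3 hold (need ≥2) → satisfied.
§1.6 — Covered Case: [Primary Person (§1.7)? yes] AND [not a Reportable Resident (§1.2)? no] AND [Tier IV Case (§1.14)? yes] → not satisfied.

Reportable Resident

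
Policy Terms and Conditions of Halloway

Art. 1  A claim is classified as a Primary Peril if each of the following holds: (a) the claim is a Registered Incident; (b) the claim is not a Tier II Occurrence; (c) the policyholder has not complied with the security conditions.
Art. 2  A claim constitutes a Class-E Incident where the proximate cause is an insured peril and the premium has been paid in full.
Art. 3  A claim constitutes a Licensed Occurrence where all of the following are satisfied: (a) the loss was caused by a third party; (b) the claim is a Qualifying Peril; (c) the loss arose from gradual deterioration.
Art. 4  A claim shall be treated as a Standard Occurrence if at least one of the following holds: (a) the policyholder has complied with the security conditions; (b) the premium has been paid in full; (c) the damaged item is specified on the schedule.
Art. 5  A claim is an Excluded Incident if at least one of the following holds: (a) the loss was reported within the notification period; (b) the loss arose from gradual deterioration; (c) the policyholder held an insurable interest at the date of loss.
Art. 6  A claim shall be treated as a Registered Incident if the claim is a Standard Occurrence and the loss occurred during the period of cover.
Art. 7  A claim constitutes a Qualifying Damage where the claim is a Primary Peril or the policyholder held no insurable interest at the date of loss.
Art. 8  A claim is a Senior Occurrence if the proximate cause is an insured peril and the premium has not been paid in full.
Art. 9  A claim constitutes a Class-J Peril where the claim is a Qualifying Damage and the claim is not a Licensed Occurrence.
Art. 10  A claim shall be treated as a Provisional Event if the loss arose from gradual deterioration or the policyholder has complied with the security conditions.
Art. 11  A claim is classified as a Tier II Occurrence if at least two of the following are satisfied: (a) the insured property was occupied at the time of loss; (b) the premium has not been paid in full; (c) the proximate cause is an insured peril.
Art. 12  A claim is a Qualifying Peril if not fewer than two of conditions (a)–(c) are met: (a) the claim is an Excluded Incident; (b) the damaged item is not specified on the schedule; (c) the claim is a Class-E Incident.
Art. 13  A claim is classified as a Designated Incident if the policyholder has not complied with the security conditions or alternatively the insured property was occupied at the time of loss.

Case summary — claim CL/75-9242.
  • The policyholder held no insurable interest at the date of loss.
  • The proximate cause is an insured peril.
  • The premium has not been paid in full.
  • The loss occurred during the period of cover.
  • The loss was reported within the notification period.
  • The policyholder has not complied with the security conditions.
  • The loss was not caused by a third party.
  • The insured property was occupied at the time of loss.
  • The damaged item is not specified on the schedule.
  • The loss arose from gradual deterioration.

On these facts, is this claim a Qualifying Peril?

Yes

article 5 — Excluded Incident: [the loss was reported within the notification period? yes] OR [the loss arose from gradual deterioration? yes] OR [the policyholder held an insurable interest at the date of loss? no] → satisfied.
article 2 — Class-E Incident: [the proximate cause is an insured peril? yes] AND [the premium has been paid in full? no] → not satisfied.
article 12 — Qualifying Peril: Excluded Incident (article 5)? yes; the damaged item is not specified on the schedule? yes; Class-E Incident (article 2)? no — 2 of 3 hold (need ≥2) → satisfied.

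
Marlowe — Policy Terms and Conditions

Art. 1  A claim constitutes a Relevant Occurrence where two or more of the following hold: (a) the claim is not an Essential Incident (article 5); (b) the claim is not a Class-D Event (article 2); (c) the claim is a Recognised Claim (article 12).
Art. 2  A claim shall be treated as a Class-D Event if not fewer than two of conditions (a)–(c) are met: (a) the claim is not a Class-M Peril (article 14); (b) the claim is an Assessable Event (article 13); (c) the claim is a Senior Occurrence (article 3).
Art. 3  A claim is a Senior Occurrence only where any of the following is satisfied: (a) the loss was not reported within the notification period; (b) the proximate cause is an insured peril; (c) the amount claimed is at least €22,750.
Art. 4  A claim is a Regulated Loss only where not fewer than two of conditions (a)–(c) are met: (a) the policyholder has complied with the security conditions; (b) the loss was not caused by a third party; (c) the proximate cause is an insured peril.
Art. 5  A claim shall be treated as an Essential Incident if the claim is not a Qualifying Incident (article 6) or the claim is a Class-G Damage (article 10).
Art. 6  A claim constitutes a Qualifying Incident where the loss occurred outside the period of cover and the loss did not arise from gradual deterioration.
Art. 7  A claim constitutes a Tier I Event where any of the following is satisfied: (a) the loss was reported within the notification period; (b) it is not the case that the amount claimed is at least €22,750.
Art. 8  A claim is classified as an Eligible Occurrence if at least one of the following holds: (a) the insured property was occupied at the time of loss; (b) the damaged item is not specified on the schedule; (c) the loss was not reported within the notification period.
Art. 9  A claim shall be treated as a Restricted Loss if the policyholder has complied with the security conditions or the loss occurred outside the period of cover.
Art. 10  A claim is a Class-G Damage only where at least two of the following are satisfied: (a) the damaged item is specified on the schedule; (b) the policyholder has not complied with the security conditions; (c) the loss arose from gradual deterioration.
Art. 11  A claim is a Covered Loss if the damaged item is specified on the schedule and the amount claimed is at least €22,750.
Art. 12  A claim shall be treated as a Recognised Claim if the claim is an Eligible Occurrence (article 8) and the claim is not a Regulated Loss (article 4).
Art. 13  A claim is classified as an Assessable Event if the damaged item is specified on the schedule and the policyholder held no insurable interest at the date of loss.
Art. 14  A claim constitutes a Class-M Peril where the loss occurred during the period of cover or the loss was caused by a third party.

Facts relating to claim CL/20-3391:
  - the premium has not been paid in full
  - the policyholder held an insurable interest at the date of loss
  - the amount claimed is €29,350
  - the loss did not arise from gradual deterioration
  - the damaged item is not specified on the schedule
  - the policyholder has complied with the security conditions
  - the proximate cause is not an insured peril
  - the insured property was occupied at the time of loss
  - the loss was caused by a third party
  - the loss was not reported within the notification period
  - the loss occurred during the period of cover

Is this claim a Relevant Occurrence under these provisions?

article 6 — Qualifying Incident: [the loss occurred outside the period of cover? no] AND [the loss did not arise from gradual deterioration? yes] → not satisfied.
article 10 — Class-G Damage: the damaged item is specified on the schedule? no; the policyholder has not complied with the security conditions? no; the loss arose from gradual deterioration? no — 0 of 3 hold (need ≥2) → not satisfied.
article 5 — Essential Incident: [not a Qualifying Incident (article 6)? yes] OR [Class-G Damage (article 10)? no] → satisfied.
article 14 — Class-M Peril: [the loss occurred during the period of cover? yes] OR [the loss was caused by a third party? yes] → satisfied.
article 13 — Assessable Event: [the damaged item is specified on the schedule? no] AND [the policyholder held no insurable interest at the date of loss? no] → not satisfied.
article 3 — Senior Occurrence: [the loss was not reported within the notification period? yes] OR [the proximate cause is an insured peril? no] OR [amount claimed: €29,350 ≥ €22,750? yes] → satisfied.
article 2 — Class-D Event: not a Class-M Peril (article 14)? no; Assessable Event (article 13)? no; Senior Occurrence (article 3)? yes — 1 of 3 hold (need ≥2) → not satisfied.
article 8 — Eligible Occurrence: [the insured property was occupied at the time of loss? yes] OR [the damaged item is not specified on the schedule? yes] OR [the loss was not reported within the notification period? yes] → satisfied.
article 4 — Regulated Loss: the policyholder has complied with the security conditions? yes; the loss was not caused by a third party? no; the proximate cause is an insured peril? no — 1 of 3 hold (need ≥2) → not satisfied.
article 12 — Recognised Claim: [Eligible Occurrence (article 8)? yes] AND [not a Regulated Loss (article 4)? yes] → satisfied.
article 1 — Relevant Occurrence: not an Essential Incident (article 5)? no; not a Class-D Event (article 2)? yes; Recognised Claim (article 12)? yes — 2 of 3 hold (need ≥2) → satisfied.

Yes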